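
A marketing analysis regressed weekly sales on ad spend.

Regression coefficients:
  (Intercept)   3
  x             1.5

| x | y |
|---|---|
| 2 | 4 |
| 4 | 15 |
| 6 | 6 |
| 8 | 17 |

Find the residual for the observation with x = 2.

r = -2

ŷ = 3 + 1.5·2 = 6
r = 4 − 6 = -2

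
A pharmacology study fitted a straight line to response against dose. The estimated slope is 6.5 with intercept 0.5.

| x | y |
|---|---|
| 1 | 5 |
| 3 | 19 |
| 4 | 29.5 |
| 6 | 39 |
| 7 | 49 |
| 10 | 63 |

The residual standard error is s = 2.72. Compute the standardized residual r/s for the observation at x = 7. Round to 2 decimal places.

ŷ = 0.5 + 6.5·7 = 46
r = 49 − 46 = 3
r/s = 3 / 2.72 = 1.10

1.10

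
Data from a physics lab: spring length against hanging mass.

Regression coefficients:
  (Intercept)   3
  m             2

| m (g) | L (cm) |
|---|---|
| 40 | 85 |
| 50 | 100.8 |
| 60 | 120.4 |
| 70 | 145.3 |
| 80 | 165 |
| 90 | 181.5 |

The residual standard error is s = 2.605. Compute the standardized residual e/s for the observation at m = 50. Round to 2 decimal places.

-0.84

ŷ = 3 + 2·50 = 103
e = 100.8 − 103 = -2.2
e/s = -2.2 / 2.605 = -0.84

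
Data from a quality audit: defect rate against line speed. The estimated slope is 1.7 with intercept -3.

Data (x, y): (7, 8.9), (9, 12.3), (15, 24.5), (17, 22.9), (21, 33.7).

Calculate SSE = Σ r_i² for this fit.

SSE = 14

x=7: ŷ = -3 + 1.7·7 = 8.9; r = 8.9 − 8.9 = 0
x=9: ŷ = -3 + 1.7·9 = 12.3; r = 12.3 − 12.3 = 0
x=15: ŷ = -3 + 1.7·15 = 22.5; r = 24.5 − 22.5 = 2
x=17: ŷ = -3 + 1.7·17 = 25.9; r = 22.9 − 25.9 = -3
x=21: ŷ = -3 + 1.7·21 = 32.7; r = 33.7 − 32.7 = 1
SSE = 0 + 0 + 4 + 9 + 1 = 14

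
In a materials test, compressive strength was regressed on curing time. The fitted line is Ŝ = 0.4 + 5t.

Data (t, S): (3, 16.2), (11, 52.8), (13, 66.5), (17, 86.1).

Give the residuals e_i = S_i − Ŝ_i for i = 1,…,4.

t=3: Ŝ = 0.4 + 5·3 = 15.4; e = 16.2 − 15.4 = 0.8
t=11: Ŝ = 0.4 + 5·11 = 55.4; e = 52.8 − 55.4 = -2.6
t=13: Ŝ = 0.4 + 5·13 = 65.4; e = 66.5 − 65.4 = 1.1
t=17: Ŝ = 0.4 + 5·17 = 85.4; e = 86.1 − 85.4 = 0.7

0.8, -2.6, 1.1, 0.7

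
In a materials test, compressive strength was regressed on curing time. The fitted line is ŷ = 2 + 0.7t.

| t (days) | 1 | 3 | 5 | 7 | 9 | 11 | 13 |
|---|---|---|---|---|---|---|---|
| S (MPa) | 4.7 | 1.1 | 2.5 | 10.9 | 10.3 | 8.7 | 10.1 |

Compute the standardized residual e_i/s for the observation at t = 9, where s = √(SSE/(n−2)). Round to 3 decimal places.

0.674

t=1: ŷ = 2 + 0.7·1 = 2.7; e = 4.7 − 2.7 = 2
t=3: ŷ = 2 + 0.7·3 = 4.1; e = 1.1 − 4.1 = -3
t=5: ŷ = 2 + 0.7·5 = 5.5; e = 2.5 − 5.5 = -3
t=7: ŷ = 2 + 0.7·7 = 6.9; e = 10.9 − 6.9 = 4
t=9: ŷ = 2 + 0.7·9 = 8.3; e = 10.3 − 8.3 = 2
t=11: ŷ = 2 + 0.7·11 = 9.7; e = 8.7 − 9.7 = -1
t=13: ŷ = 2 + 0.7·13 = 11.1; e = 10.1 − 11.1 = -1
SSE = 4 + 9 + 9 + 16 + 4 + 1 + 1 = 44
s = √(44/5) = 2.96648
e/s = 2 / 2.96648 = 0.674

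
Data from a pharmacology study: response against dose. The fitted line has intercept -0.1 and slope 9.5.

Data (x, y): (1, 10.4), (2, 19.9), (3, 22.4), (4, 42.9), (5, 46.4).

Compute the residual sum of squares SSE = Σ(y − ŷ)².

SSE = 64

x=1: ŷ = -0.1 + 9.5·1 = 9.4; e = 10.4 − 9.4 = 1
x=2: ŷ = -0.1 + 9.5·2 = 18.9; e = 19.9 − 18.9 = 1
x=3: ŷ = -0.1 + 9.5·3 = 28.4; e = 22.4 − 28.4 = -6
x=4: ŷ = -0.1 + 9.5·4 = 37.9; e = 42.9 − 37.9 = 5
x=5: ŷ = -0.1 + 9.5·5 = 47.4; e = 46.4 − 47.4 = -1
SSE = 1 + 1 + 36 + 25 + 1 = 64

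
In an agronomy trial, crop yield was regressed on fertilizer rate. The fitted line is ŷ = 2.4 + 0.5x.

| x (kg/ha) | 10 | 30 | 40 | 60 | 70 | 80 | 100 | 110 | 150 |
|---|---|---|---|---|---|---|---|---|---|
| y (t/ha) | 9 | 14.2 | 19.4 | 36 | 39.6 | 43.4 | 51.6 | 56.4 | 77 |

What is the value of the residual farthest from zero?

x=10: ŷ = 2.4 + 0.5·10 = 7.4; r = 9 − 7.4 = 1.6
x=30: ŷ = 2.4 + 0.5·30 = 17.4; r = 14.2 − 17.4 = -3.2
x=40: ŷ = 2.4 + 0.5·40 = 22.4; r = 19.4 − 22.4 = -3
x=60: ŷ = 2.4 + 0.5·60 = 32.4; r = 36 − 32.4 = 3.6
x=70: ŷ = 2.4 + 0.5·70 = 37.4; r = 39.6 − 37.4 = 2.2
x=80: ŷ = 2.4 + 0.5·80 = 42.4; r = 43.4 − 42.4 = 1
x=100: ŷ = 2.4 + 0.5·100 = 52.4; r = 51.6 − 52.4 = -0.8
x=110: ŷ = 2.4 + 0.5·110 = 57.4; r = 56.4 − 57.4 = -1
x=150: ŷ = 2.4 + 0.5·150 = 77.4; r = 77 − 77.4 = -0.4
Largest |r| is 3.6 at x = 60, residual 3.6.

r = 3.6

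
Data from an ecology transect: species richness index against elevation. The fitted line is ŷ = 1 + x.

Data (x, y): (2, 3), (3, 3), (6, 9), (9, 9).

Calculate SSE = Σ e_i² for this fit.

x=2: ŷ = 1 + 2 = 3; e = 3 − 3 = 0
x=3: ŷ = 1 + 3 = 4; e = 3 − 4 = -1
x=6: ŷ = 1 + 6 = 7; e = 9 − 7 = 2
x=9: ŷ = 1 + 9 = 10; e = 9 − 10 = -1
SSE = 0 + 1 + 4 + 1 = 6

SSE = 6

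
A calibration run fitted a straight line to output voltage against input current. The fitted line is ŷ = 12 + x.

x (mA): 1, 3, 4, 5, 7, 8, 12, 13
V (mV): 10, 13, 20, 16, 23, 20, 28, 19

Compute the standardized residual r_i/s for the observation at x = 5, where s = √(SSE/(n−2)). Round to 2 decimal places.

x=1: ŷ = 12 + 1 = 13; r = 10 − 13 = -3
x=3: ŷ = 12 + 3 = 15; r = 13 − 15 = -2
x=4: ŷ = 12 + 4 = 16; r = 20 − 16 = 4
x=5: ŷ = 12 + 5 = 17; r = 16 − 17 = -1
x=7: ŷ = 12 + 7 = 19; r = 23 − 19 = 4
x=8: ŷ = 12 + 8 = 20; r = 20 − 20 = 0
x=12: ŷ = 12 + 12 = 24; r = 28 − 24 = 4
x=13: ŷ = 12 + 13 = 25; r = 19 − 25 = -6
SSE = 9 + 4 + 16 + 1 + 16 + 0 + 16 + 36 = 98
s = √(98/6) = 4.04145
r/s = -1 / 4.04145 = -0.25

-0.25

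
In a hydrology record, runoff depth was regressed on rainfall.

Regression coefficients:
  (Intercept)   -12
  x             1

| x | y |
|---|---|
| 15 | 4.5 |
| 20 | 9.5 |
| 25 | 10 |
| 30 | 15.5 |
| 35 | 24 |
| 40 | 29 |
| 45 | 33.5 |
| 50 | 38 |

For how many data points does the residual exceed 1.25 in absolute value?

4

x=15: ŷ = -12 + 15 = 3; r = 4.5 − 3 = 1.5
x=20: ŷ = -12 + 20 = 8; r = 9.5 − 8 = 1.5
x=25: ŷ = -12 + 25 = 13; r = 10 − 13 = -3
x=30: ŷ = -12 + 30 = 18; r = 15.5 − 18 = -2.5
x=35: ŷ = -12 + 35 = 23; r = 24 − 23 = 1
x=40: ŷ = -12 + 40 = 28; r = 29 − 28 = 1
x=45: ŷ = -12 + 45 = 33; r = 33.5 − 33 = 0.5
x=50: ŷ = -12 + 50 = 38; r = 38 − 38 = 0
|r| > 1.25: x=15 (|r|=1.5), x=20 (|r|=1.5), x=25 (|r|=3), x=30 (|r|=2.5) → 4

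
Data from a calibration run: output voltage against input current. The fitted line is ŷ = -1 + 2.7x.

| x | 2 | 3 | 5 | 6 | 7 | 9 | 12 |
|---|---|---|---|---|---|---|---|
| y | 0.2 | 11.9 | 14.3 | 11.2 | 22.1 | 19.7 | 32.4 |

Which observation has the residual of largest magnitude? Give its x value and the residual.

x=2: ŷ = -1 + 2.7·2 = 4.4; e = 0.2 − 4.4 = -4.2
x=3: ŷ = -1 + 2.7·3 = 7.1; e = 11.9 − 7.1 = 4.8
x=5: ŷ = -1 + 2.7·5 = 12.5; e = 14.3 − 12.5 = 1.8
x=6: ŷ = -1 + 2.7·6 = 15.2; e = 11.2 − 15.2 = -4
x=7: ŷ = -1 + 2.7·7 = 17.9; e = 22.1 − 17.9 = 4.2
x=9: ŷ = -1 + 2.7·9 = 23.3; e = 19.7 − 23.3 = -3.6
x=12: ŷ = -1 + 2.7·12 = 31.4; e = 32.4 − 31.4 = 1
Largest |e| is 4.8 at x = 3, residual 4.8.

x = 3, e = 4.8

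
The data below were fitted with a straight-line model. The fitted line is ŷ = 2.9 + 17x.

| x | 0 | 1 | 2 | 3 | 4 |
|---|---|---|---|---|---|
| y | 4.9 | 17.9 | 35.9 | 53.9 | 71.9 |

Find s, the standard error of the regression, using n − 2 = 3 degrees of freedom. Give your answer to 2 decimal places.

s = 1.83

x=0: ŷ = 2.9 + 17·0 = 2.9; e = 4.9 − 2.9 = 2
x=1: ŷ = 2.9 + 17·1 = 19.9; e = 17.9 − 19.9 = -2
x=2: ŷ = 2.9 + 17·2 = 36.9; e = 35.9 − 36.9 = -1
x=3: ŷ = 2.9 + 17·3 = 53.9; e = 53.9 − 53.9 = 0
x=4: ŷ = 2.9 + 17·4 = 70.9; e = 71.9 − 70.9 = 1
SSE = 4 + 4 + 1 + 0 + 1 = 10
s = √(10/3) = √3.33333 ≈ 1.83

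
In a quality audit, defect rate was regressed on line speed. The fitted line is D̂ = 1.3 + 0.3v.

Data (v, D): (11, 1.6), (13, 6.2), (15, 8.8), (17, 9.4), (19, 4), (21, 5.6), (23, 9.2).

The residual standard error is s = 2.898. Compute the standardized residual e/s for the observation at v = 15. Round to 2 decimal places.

D̂ = 1.3 + 0.3·15 = 5.8
e = 8.8 − 5.8 = 3
e/s = 3 / 2.898 = 1.04

1.04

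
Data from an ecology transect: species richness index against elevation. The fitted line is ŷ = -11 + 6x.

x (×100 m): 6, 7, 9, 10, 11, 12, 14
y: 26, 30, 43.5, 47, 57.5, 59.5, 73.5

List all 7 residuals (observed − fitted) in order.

1, -1, 0.5, -2, 2.5, -1.5, 0.5

x=6: ŷ = -11 + 6·6 = 25; r = 26 − 25 = 1
x=7: ŷ = -11 + 6·7 = 31; r = 30 − 31 = -1
x=9: ŷ = -11 + 6·9 = 43; r = 43.5 − 43 = 0.5
x=10: ŷ = -11 + 6·10 = 49; r = 47 − 49 = -2
x=11: ŷ = -11 + 6·11 = 55; r = 57.5 − 55 = 2.5
x=12: ŷ = -11 + 6·12 = 61; r = 59.5 − 61 = -1.5
x=14: ŷ = -11 + 6·14 = 73; r = 73.5 − 73 = 0.5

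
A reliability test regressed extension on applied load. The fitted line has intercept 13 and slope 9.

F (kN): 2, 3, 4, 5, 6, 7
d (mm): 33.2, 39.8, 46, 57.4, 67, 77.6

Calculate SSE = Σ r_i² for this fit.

F=2: ŷ = 13 + 9·2 = 31; r = 33.2 − 31 = 2.2
F=3: ŷ = 13 + 9·3 = 40; r = 39.8 − 40 = -0.2
F=4: ŷ = 13 + 9·4 = 49; r = 46 − 49 = -3
F=5: ŷ = 13 + 9·5 = 58; r = 57.4 − 58 = -0.6
F=6: ŷ = 13 + 9·6 = 67; r = 67 − 67 = 0
F=7: ŷ = 13 + 9·7 = 76; r = 77.6 − 76 = 1.6
SSE = 4.84 + 0.04 + 9 + 0.36 + 0 + 2.56 = 16.8

SSE = 16.8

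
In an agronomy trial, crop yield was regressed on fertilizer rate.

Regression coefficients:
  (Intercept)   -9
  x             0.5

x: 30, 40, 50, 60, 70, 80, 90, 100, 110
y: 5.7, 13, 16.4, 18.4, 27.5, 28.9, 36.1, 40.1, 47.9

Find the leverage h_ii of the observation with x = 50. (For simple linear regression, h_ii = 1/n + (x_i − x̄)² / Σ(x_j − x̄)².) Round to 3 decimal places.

h = 0.178

x̄ = (30 + 40 + 50 + 60 + 70 + 80 + 90 + 100 + 110)/9 = 70
Σ(x − x̄)² = 1600 + 900 + 400 + 100 + 0 + 100 + 400 + 900 + 1600 = 6000
h = 1/9 + (-20)²/6000 = 0.111111 + 0.0666667 = 0.178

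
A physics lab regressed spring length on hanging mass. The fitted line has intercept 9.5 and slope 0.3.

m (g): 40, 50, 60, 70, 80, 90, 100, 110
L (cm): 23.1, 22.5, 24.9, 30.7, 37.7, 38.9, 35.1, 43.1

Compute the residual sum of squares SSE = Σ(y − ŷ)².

m=40: L̂ = 9.5 + 0.3·40 = 21.5; e = 23.1 − 21.5 = 1.6
m=50: L̂ = 9.5 + 0.3·50 = 24.5; e = 22.5 − 24.5 = -2
m=60: L̂ = 9.5 + 0.3·60 = 27.5; e = 24.9 − 27.5 = -2.6
m=70: L̂ = 9.5 + 0.3·70 = 30.5; e = 30.7 − 30.5 = 0.2
m=80: L̂ = 9.5 + 0.3·80 = 33.5; e = 37.7 − 33.5 = 4.2
m=90: L̂ = 9.5 + 0.3·90 = 36.5; e = 38.9 − 36.5 = 2.4
m=100: L̂ = 9.5 + 0.3·100 = 39.5; e = 35.1 − 39.5 = -4.4
m=110: L̂ = 9.5 + 0.3·110 = 42.5; e = 43.1 − 42.5 = 0.6
SSE = 2.56 + 4 + 6.76 + 0.04 + 17.64 + 5.76 + 19.36 + 0.36 = 56.48

SSE = 56.48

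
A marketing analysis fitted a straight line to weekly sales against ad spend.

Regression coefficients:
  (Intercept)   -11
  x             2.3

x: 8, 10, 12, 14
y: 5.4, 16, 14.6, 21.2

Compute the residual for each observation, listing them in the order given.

x=8: ŷ = -11 + 2.3·8 = 7.4; e = 5.4 − 7.4 = -2
x=10: ŷ = -11 + 2.3·10 = 12; e = 16 − 12 = 4
x=12: ŷ = -11 + 2.3·12 = 16.6; e = 14.6 − 16.6 = -2
x=14: ŷ = -11 + 2.3·14 = 21.2; e = 21.2 − 21.2 = 0

-2, 4, -2, 0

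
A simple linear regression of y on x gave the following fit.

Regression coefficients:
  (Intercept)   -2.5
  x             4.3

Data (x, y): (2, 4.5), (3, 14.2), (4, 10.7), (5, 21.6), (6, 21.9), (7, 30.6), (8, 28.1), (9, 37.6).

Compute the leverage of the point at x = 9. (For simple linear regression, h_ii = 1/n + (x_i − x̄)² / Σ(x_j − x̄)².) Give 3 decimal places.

x̄ = (2 + 3 + 4 + 5 + 6 + 7 + 8 + 9)/8 = 5.5
Σ(x − x̄)² = 12.25 + 6.25 + 2.25 + 0.25 + 0.25 + 2.25 + 6.25 + 12.25 = 42
h = 1/8 + (3.5)²/42 = 0.125 + 0.291667 = 0.417

h = 0.417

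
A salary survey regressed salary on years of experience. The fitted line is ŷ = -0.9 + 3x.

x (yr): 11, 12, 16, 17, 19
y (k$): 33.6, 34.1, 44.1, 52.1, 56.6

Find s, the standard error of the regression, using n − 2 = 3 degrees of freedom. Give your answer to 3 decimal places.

x=11: ŷ = -0.9 + 3·11 = 32.1; e = 33.6 − 32.1 = 1.5
x=12: ŷ = -0.9 + 3·12 = 35.1; e = 34.1 − 35.1 = -1
x=16: ŷ = -0.9 + 3·16 = 47.1; e = 44.1 − 47.1 = -3
x=17: ŷ = -0.9 + 3·17 = 50.1; e = 52.1 − 50.1 = 2
x=19: ŷ = -0.9 + 3·19 = 56.1; e = 56.6 − 56.1 = 0.5
SSE = 2.25 + 1 + 9 + 4 + 0.25 = 16.5
s = √(16.5/3) = √5.5 ≈ 2.345

s = 2.345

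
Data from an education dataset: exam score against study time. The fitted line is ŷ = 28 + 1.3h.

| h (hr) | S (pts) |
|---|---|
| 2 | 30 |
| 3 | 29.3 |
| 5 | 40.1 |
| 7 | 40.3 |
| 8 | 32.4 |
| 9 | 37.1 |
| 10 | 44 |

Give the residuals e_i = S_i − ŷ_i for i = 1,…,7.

h=2: ŷ = 28 + 1.3·2 = 30.6; e = 30 − 30.6 = -0.6
h=3: ŷ = 28 + 1.3·3 = 31.9; e = 29.3 − 31.9 = -2.6
h=5: ŷ = 28 + 1.3·5 = 34.5; e = 40.1 − 34.5 = 5.6
h=7: ŷ = 28 + 1.3·7 = 37.1; e = 40.3 − 37.1 = 3.2
h=8: ŷ = 28 + 1.3·8 = 38.4; e = 32.4 − 38.4 = -6
h=9: ŷ = 28 + 1.3·9 = 39.7; e = 37.1 − 39.7 = -2.6
h=10: ŷ = 28 + 1.3·10 = 41; e = 44 − 41 = 3

-0.6, -2.6, 5.6, 3.2, -6, -2.6, 3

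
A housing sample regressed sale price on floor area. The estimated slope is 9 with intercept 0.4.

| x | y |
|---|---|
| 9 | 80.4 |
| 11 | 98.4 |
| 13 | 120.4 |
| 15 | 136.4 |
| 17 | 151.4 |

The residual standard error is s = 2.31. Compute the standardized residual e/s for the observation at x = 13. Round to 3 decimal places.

1.299

ŷ = 0.4 + 9·13 = 117.4
e = 120.4 − 117.4 = 3
e/s = 3 / 2.31 = 1.299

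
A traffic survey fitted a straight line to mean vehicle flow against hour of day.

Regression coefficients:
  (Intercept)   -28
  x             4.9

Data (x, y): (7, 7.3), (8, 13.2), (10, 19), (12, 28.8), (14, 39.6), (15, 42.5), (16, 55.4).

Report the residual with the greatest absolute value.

e = 5

x=7: ŷ = -28 + 4.9·7 = 6.3; e = 7.3 − 6.3 = 1
x=8: ŷ = -28 + 4.9·8 = 11.2; e = 13.2 − 11.2 = 2
x=10: ŷ = -28 + 4.9·10 = 21; e = 19 − 21 = -2
x=12: ŷ = -28 + 4.9·12 = 30.8; e = 28.8 − 30.8 = -2
x=14: ŷ = -28 + 4.9·14 = 40.6; e = 39.6 − 40.6 = -1
x=15: ŷ = -28 + 4.9·15 = 45.5; e = 42.5 − 45.5 = -3
x=16: ŷ = -28 + 4.9·16 = 50.4; e = 55.4 − 50.4 = 5
Largest |e| is 5 at x = 16, residual 5.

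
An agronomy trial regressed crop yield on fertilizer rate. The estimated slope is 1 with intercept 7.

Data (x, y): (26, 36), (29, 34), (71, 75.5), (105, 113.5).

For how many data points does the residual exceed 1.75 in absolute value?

x=26: ŷ = 7 + 26 = 33; e = 36 − 33 = 3
x=29: ŷ = 7 + 29 = 36; e = 34 − 36 = -2
x=71: ŷ = 7 + 71 = 78; e = 75.5 − 78 = -2.5
x=105: ŷ = 7 + 105 = 112; e = 113.5 − 112 = 1.5
|e| > 1.75: x=26 (|e|=3), x=29 (|e|=2), x=71 (|e|=2.5) → 3

3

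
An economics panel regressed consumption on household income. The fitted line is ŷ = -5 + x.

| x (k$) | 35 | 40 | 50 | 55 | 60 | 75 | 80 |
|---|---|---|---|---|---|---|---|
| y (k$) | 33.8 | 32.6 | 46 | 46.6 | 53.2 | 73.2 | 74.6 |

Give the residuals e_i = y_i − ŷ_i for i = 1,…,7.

3.8, -2.4, 1, -3.4, -1.8, 3.2, -0.4

x=35: ŷ = -5 + 35 = 30; e = 33.8 − 30 = 3.8
x=40: ŷ = -5 + 40 = 35; e = 32.6 − 35 = -2.4
x=50: ŷ = -5 + 50 = 45; e = 46 − 45 = 1
x=55: ŷ = -5 + 55 = 50; e = 46.6 − 50 = -3.4
x=60: ŷ = -5 + 60 = 55; e = 53.2 − 55 = -1.8
x=75: ŷ = -5 + 75 = 70; e = 73.2 − 70 = 3.2
x=80: ŷ = -5 + 80 = 75; e = 74.6 − 75 = -0.4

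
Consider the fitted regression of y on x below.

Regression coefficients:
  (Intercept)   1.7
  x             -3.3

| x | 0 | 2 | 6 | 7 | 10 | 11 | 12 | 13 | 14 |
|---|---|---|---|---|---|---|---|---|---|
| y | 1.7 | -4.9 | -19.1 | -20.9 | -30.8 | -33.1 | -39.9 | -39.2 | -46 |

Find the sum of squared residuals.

SSE = 14

x=0: ŷ = 1.7 − 3.3·0 = 1.7; e = 1.7 − 1.7 = 0
x=2: ŷ = 1.7 − 3.3·2 = -4.9; e = -4.9 − (-4.9) = 0
x=6: ŷ = 1.7 − 3.3·6 = -18.1; e = -19.1 − (-18.1) = -1
x=7: ŷ = 1.7 − 3.3·7 = -21.4; e = -20.9 − (-21.4) = 0.5
x=10: ŷ = 1.7 − 3.3·10 = -31.3; e = -30.8 − (-31.3) = 0.5
x=11: ŷ = 1.7 − 3.3·11 = -34.6; e = -33.1 − (-34.6) = 1.5
x=12: ŷ = 1.7 − 3.3·12 = -37.9; e = -39.9 − (-37.9) = -2
x=13: ŷ = 1.7 − 3.3·13 = -41.2; e = -39.2 − (-41.2) = 2
x=14: ŷ = 1.7 − 3.3·14 = -44.5; e = -46 − (-44.5) = -1.5
SSE = 0 + 0 + 1 + 0.25 + 0.25 + 2.25 + 4 + 4 + 2.25 = 14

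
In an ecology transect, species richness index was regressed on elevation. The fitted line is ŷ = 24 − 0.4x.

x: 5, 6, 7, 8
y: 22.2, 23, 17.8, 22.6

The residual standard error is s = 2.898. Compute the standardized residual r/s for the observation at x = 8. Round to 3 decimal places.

ŷ = 24 − 0.4·8 = 20.8
r = 22.6 − 20.8 = 1.8
r/s = 1.8 / 2.898 = 0.621

0.621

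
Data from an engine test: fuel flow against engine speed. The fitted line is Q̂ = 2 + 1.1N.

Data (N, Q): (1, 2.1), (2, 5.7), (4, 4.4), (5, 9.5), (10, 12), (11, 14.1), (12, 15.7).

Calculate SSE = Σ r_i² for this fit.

SSE = 12.5

N=1: Q̂ = 2 + 1.1·1 = 3.1; r = 2.1 − 3.1 = -1
N=2: Q̂ = 2 + 1.1·2 = 4.2; r = 5.7 − 4.2 = 1.5
N=4: Q̂ = 2 + 1.1·4 = 6.4; r = 4.4 − 6.4 = -2
N=5: Q̂ = 2 + 1.1·5 = 7.5; r = 9.5 − 7.5 = 2
N=10: Q̂ = 2 + 1.1·10 = 13; r = 12 − 13 = -1
N=11: Q̂ = 2 + 1.1·11 = 14.1; r = 14.1 − 14.1 = 0
N=12: Q̂ = 2 + 1.1·12 = 15.2; r = 15.7 − 15.2 = 0.5
SSE = 1 + 2.25 + 4 + 4 + 1 + 0 + 0.25 = 12.5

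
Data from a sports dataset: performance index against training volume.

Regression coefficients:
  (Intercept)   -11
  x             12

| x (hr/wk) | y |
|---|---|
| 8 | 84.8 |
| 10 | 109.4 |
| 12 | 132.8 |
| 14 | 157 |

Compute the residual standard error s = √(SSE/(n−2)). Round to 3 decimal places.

x=8: ŷ = -11 + 12·8 = 85; e = 84.8 − 85 = -0.2
x=10: ŷ = -11 + 12·10 = 109; e = 109.4 − 109 = 0.4
x=12: ŷ = -11 + 12·12 = 133; e = 132.8 − 133 = -0.2
x=14: ŷ = -11 + 12·14 = 157; e = 157 − 157 = 0
SSE = 0.04 + 0.16 + 0.04 + 0 = 0.24
s = √(0.24/2) = √0.12 ≈ 0.346

s = 0.346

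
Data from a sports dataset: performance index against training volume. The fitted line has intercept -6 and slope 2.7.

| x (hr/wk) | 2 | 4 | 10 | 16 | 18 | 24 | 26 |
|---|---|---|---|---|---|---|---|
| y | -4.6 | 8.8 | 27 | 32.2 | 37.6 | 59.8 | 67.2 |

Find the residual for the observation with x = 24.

e = 1

ŷ = -6 + 2.7·24 = 58.8
e = 59.8 − 58.8 = 1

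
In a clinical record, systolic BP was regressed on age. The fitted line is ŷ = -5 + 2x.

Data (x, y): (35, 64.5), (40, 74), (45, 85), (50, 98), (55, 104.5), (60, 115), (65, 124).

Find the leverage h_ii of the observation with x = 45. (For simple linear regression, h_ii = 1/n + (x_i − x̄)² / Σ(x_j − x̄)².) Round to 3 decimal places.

x̄ = (35 + 40 + 45 + 50 + 55 + 60 + 65)/7 = 50
Σ(x − x̄)² = 225 + 100 + 25 + 0 + 25 + 100 + 225 = 700
h = 1/7 + (-5)²/700 = 0.142857 + 0.0357143 = 0.179

h = 0.179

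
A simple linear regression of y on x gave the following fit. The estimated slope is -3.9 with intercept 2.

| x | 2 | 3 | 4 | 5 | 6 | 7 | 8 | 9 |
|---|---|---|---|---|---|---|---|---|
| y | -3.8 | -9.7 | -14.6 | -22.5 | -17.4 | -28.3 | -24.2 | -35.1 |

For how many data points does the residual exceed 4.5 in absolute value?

x=2: ŷ = 2 − 3.9·2 = -5.8; e = -3.8 − (-5.8) = 2
x=3: ŷ = 2 − 3.9·3 = -9.7; e = -9.7 − (-9.7) = 0
x=4: ŷ = 2 − 3.9·4 = -13.6; e = -14.6 − (-13.6) = -1
x=5: ŷ = 2 − 3.9·5 = -17.5; e = -22.5 − (-17.5) = -5
x=6: ŷ = 2 − 3.9·6 = -21.4; e = -17.4 − (-21.4) = 4
x=7: ŷ = 2 − 3.9·7 = -25.3; e = -28.3 − (-25.3) = -3
x=8: ŷ = 2 − 3.9·8 = -29.2; e = -24.2 − (-29.2) = 5
x=9: ŷ = 2 − 3.9·9 = -33.1; e = -35.1 − (-33.1) = -2
|e| > 4.5: x=5 (|e|=5), x=8 (|e|=5) → 2

2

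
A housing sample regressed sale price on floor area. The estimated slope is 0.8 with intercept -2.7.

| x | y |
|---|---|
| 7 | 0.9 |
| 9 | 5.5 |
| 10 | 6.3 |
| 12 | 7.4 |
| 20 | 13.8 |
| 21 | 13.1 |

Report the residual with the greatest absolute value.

e = -2

x=7: ŷ = -2.7 + 0.8·7 = 2.9; e = 0.9 − 2.9 = -2
x=9: ŷ = -2.7 + 0.8·9 = 4.5; e = 5.5 − 4.5 = 1
x=10: ŷ = -2.7 + 0.8·10 = 5.3; e = 6.3 − 5.3 = 1
x=12: ŷ = -2.7 + 0.8·12 = 6.9; e = 7.4 − 6.9 = 0.5
x=20: ŷ = -2.7 + 0.8·20 = 13.3; e = 13.8 − 13.3 = 0.5
x=21: ŷ = -2.7 + 0.8·21 = 14.1; e = 13.1 − 14.1 = -1
Largest |e| is 2 at x = 7, residual -2.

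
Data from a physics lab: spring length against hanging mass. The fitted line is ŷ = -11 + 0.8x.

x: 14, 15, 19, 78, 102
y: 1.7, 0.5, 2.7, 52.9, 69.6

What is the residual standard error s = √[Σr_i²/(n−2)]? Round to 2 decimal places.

s = 1.63

x=14: ŷ = -11 + 0.8·14 = 0.2; r = 1.7 − 0.2 = 1.5
x=15: ŷ = -11 + 0.8·15 = 1; r = 0.5 − 1 = -0.5
x=19: ŷ = -11 + 0.8·19 = 4.2; r = 2.7 − 4.2 = -1.5
x=78: ŷ = -11 + 0.8·78 = 51.4; r = 52.9 − 51.4 = 1.5
x=102: ŷ = -11 + 0.8·102 = 70.6; r = 69.6 − 70.6 = -1
SSE = 2.25 + 0.25 + 2.25 + 2.25 + 1 = 8
s = √(8/3) = √2.66667 ≈ 1.63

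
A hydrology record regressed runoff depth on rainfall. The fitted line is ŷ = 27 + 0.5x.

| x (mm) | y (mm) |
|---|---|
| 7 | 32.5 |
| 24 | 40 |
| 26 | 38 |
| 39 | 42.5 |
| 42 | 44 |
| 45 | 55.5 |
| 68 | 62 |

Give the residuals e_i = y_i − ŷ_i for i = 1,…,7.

x=7: ŷ = 27 + 0.5·7 = 30.5; e = 32.5 − 30.5 = 2
x=24: ŷ = 27 + 0.5·24 = 39; e = 40 − 39 = 1
x=26: ŷ = 27 + 0.5·26 = 40; e = 38 − 40 = -2
x=39: ŷ = 27 + 0.5·39 = 46.5; e = 42.5 − 46.5 = -4
x=42: ŷ = 27 + 0.5·42 = 48; e = 44 − 48 = -4
x=45: ŷ = 27 + 0.5·45 = 49.5; e = 55.5 − 49.5 = 6
x=68: ŷ = 27 + 0.5·68 = 61; e = 62 − 61 = 1

2, 1, -2, -4, -4, 6, 1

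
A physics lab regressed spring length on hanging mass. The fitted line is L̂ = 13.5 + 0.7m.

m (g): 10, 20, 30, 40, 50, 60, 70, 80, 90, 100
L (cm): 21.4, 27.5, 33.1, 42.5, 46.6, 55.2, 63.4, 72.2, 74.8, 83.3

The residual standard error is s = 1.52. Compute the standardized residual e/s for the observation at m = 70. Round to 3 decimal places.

0.592

L̂ = 13.5 + 0.7·70 = 62.5
e = 63.4 − 62.5 = 0.9
e/s = 0.9 / 1.52 = 0.592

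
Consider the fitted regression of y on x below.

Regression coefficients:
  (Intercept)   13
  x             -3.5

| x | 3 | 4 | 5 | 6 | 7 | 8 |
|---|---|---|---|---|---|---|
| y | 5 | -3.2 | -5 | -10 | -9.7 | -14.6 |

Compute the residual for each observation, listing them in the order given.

2.5, -2.2, -0.5, -2, 1.8, 0.4

x=3: ŷ = 13 − 3.5·3 = 2.5; e = 5 − 2.5 = 2.5
x=4: ŷ = 13 − 3.5·4 = -1; e = -3.2 − (-1) = -2.2
x=5: ŷ = 13 − 3.5·5 = -4.5; e = -5 − (-4.5) = -0.5
x=6: ŷ = 13 − 3.5·6 = -8; e = -10 − (-8) = -2
x=7: ŷ = 13 − 3.5·7 = -11.5; e = -9.7 − (-11.5) = 1.8
x=8: ŷ = 13 − 3.5·8 = -15; e = -14.6 − (-15) = 0.4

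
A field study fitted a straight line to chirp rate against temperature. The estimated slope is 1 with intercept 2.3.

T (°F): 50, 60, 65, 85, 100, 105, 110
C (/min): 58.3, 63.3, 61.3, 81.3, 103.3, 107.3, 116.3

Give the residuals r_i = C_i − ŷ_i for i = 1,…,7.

T=50: ŷ = 2.3 + 50 = 52.3; r = 58.3 − 52.3 = 6
T=60: ŷ = 2.3 + 60 = 62.3; r = 63.3 − 62.3 = 1
T=65: ŷ = 2.3 + 65 = 67.3; r = 61.3 − 67.3 = -6
T=85: ŷ = 2.3 + 85 = 87.3; r = 81.3 − 87.3 = -6
T=100: ŷ = 2.3 + 100 = 102.3; r = 103.3 − 102.3 = 1
T=105: ŷ = 2.3 + 105 = 107.3; r = 107.3 − 107.3 = 0
T=110: ŷ = 2.3 + 110 = 112.3; r = 116.3 − 112.3 = 4

6, 1, -6, -6, 1, 0, 4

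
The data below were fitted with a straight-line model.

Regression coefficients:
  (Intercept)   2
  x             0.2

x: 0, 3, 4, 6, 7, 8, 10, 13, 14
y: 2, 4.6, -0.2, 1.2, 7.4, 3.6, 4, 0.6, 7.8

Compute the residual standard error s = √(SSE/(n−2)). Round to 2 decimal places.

s = 2.88

x=0: ŷ = 2 + 0.2·0 = 2; r = 2 − 2 = 0
x=3: ŷ = 2 + 0.2·3 = 2.6; r = 4.6 − 2.6 = 2
x=4: ŷ = 2 + 0.2·4 = 2.8; r = -0.2 − 2.8 = -3
x=6: ŷ = 2 + 0.2·6 = 3.2; r = 1.2 − 3.2 = -2
x=7: ŷ = 2 + 0.2·7 = 3.4; r = 7.4 − 3.4 = 4
x=8: ŷ = 2 + 0.2·8 = 3.6; r = 3.6 − 3.6 = 0
x=10: ŷ = 2 + 0.2·10 = 4; r = 4 − 4 = 0
x=13: ŷ = 2 + 0.2·13 = 4.6; r = 0.6 − 4.6 = -4
x=14: ŷ = 2 + 0.2·14 = 4.8; r = 7.8 − 4.8 = 3
SSE = 0 + 4 + 9 + 4 + 16 + 0 + 0 + 16 + 9 = 58
s = √(58/7) = √8.28571 ≈ 2.88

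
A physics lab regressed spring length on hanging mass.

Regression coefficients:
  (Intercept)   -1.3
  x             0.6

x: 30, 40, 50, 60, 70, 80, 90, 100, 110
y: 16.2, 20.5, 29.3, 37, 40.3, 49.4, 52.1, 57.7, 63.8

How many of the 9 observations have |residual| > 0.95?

4

x=30: ŷ = -1.3 + 0.6·30 = 16.7; e = 16.2 − 16.7 = -0.5
x=40: ŷ = -1.3 + 0.6·40 = 22.7; e = 20.5 − 22.7 = -2.2
x=50: ŷ = -1.3 + 0.6·50 = 28.7; e = 29.3 − 28.7 = 0.6
x=60: ŷ = -1.3 + 0.6·60 = 34.7; e = 37 − 34.7 = 2.3
x=70: ŷ = -1.3 + 0.6·70 = 40.7; e = 40.3 − 40.7 = -0.4
x=80: ŷ = -1.3 + 0.6·80 = 46.7; e = 49.4 − 46.7 = 2.7
x=90: ŷ = -1.3 + 0.6·90 = 52.7; e = 52.1 − 52.7 = -0.6
x=100: ŷ = -1.3 + 0.6·100 = 58.7; e = 57.7 − 58.7 = -1
x=110: ŷ = -1.3 + 0.6·110 = 64.7; e = 63.8 − 64.7 = -0.9
|e| > 0.95: x=40 (|e|=2.2), x=60 (|e|=2.3), x=80 (|e|=2.7), x=100 (|e|=1) → 4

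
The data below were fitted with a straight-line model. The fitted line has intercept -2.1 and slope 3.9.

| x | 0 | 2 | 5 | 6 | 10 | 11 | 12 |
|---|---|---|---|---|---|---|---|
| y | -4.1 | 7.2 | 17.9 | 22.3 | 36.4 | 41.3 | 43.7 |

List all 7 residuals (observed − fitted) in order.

-2, 1.5, 0.5, 1, -0.5, 0.5, -1

x=0: ŷ = -2.1 + 3.9·0 = -2.1; r = -4.1 − (-2.1) = -2
x=2: ŷ = -2.1 + 3.9·2 = 5.7; r = 7.2 − 5.7 = 1.5
x=5: ŷ = -2.1 + 3.9·5 = 17.4; r = 17.9 − 17.4 = 0.5
x=6: ŷ = -2.1 + 3.9·6 = 21.3; r = 22.3 − 21.3 = 1
x=10: ŷ = -2.1 + 3.9·10 = 36.9; r = 36.4 − 36.9 = -0.5
x=11: ŷ = -2.1 + 3.9·11 = 40.8; r = 41.3 − 40.8 = 0.5
x=12: ŷ = -2.1 + 3.9·12 = 44.7; r = 43.7 − 44.7 = -1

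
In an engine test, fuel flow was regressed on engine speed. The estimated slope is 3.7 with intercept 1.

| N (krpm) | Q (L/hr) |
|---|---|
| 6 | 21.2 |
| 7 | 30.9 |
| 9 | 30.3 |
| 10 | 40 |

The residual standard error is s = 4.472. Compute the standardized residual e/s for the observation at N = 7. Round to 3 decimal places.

0.894

ŷ = 1 + 3.7·7 = 26.9
e = 30.9 − 26.9 = 4
e/s = 4 / 4.472 = 0.894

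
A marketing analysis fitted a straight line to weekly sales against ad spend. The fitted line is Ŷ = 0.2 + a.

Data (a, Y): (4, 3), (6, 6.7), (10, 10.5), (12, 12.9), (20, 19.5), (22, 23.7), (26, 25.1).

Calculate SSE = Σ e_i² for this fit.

SSE = 6.22

a=4: Ŷ = 0.2 + 4 = 4.2; e = 3 − 4.2 = -1.2
a=6: Ŷ = 0.2 + 6 = 6.2; e = 6.7 − 6.2 = 0.5
a=10: Ŷ = 0.2 + 10 = 10.2; e = 10.5 − 10.2 = 0.3
a=12: Ŷ = 0.2 + 12 = 12.2; e = 12.9 − 12.2 = 0.7
a=20: Ŷ = 0.2 + 20 = 20.2; e = 19.5 − 20.2 = -0.7
a=22: Ŷ = 0.2 + 22 = 22.2; e = 23.7 − 22.2 = 1.5
a=26: Ŷ = 0.2 + 26 = 26.2; e = 25.1 − 26.2 = -1.1
SSE = 1.44 + 0.25 + 0.09 + 0.49 + 0.49 + 2.25 + 1.21 = 6.22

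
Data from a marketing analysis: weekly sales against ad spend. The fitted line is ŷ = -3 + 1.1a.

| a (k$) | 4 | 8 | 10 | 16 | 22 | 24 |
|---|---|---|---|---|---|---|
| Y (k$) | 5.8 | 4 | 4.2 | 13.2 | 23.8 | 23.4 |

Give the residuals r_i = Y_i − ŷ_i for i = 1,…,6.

a=4: ŷ = -3 + 1.1·4 = 1.4; r = 5.8 − 1.4 = 4.4
a=8: ŷ = -3 + 1.1·8 = 5.8; r = 4 − 5.8 = -1.8
a=10: ŷ = -3 + 1.1·10 = 8; r = 4.2 − 8 = -3.8
a=16: ŷ = -3 + 1.1·16 = 14.6; r = 13.2 − 14.6 = -1.4
a=22: ŷ = -3 + 1.1·22 = 21.2; r = 23.8 − 21.2 = 2.6
a=24: ŷ = -3 + 1.1·24 = 23.4; r = 23.4 − 23.4 = 0

4.4, -1.8, -3.8, -1.4, 2.6, 0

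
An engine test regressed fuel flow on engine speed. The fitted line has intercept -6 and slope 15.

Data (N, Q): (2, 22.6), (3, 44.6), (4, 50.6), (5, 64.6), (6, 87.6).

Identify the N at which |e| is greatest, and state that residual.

N=2: Q̂ = -6 + 15·2 = 24; e = 22.6 − 24 = -1.4
N=3: Q̂ = -6 + 15·3 = 39; e = 44.6 − 39 = 5.6
N=4: Q̂ = -6 + 15·4 = 54; e = 50.6 − 54 = -3.4
N=5: Q̂ = -6 + 15·5 = 69; e = 64.6 − 69 = -4.4
N=6: Q̂ = -6 + 15·6 = 84; e = 87.6 − 84 = 3.6
Largest |e| is 5.6 at N = 3, residual 5.6.

N = 3, e = 5.6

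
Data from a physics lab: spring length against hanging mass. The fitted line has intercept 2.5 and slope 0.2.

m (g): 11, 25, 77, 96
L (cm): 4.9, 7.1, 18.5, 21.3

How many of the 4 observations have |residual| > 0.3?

3

m=11: L̂ = 2.5 + 0.2·11 = 4.7; r = 4.9 − 4.7 = 0.2
m=25: L̂ = 2.5 + 0.2·25 = 7.5; r = 7.1 − 7.5 = -0.4
m=77: L̂ = 2.5 + 0.2·77 = 17.9; r = 18.5 − 17.9 = 0.6
m=96: L̂ = 2.5 + 0.2·96 = 21.7; r = 21.3 − 21.7 = -0.4
|r| > 0.3: m=25 (|r|=0.4), m=77 (|r|=0.6), m=96 (|r|=0.4) → 3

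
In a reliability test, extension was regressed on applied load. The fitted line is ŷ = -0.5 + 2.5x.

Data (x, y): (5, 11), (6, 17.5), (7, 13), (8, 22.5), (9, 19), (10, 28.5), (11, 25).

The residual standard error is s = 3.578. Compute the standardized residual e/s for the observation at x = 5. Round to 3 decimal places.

-0.279

ŷ = -0.5 + 2.5·5 = 12
e = 11 − 12 = -1
e/s = -1 / 3.578 = -0.279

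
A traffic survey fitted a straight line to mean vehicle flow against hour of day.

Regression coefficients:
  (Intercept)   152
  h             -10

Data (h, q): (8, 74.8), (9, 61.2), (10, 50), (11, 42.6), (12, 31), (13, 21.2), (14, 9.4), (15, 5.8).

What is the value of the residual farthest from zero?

h=8: q̂ = 152 − 10·8 = 72; e = 74.8 − 72 = 2.8
h=9: q̂ = 152 − 10·9 = 62; e = 61.2 − 62 = -0.8
h=10: q̂ = 152 − 10·10 = 52; e = 50 − 52 = -2
h=11: q̂ = 152 − 10·11 = 42; e = 42.6 − 42 = 0.6
h=12: q̂ = 152 − 10·12 = 32; e = 31 − 32 = -1
h=13: q̂ = 152 − 10·13 = 22; e = 21.2 − 22 = -0.8
h=14: q̂ = 152 − 10·14 = 12; e = 9.4 − 12 = -2.6
h=15: q̂ = 152 − 10·15 = 2; e = 5.8 − 2 = 3.8
Largest |e| is 3.8 at h = 15, residual 3.8.

e = 3.8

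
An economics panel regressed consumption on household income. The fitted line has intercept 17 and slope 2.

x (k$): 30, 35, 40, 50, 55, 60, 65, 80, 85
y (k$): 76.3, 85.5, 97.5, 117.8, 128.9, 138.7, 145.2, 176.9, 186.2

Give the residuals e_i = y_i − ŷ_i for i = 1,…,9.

-0.7, -1.5, 0.5, 0.8, 1.9, 1.7, -1.8, -0.1, -0.8

x=30: ŷ = 17 + 2·30 = 77; e = 76.3 − 77 = -0.7
x=35: ŷ = 17 + 2·35 = 87; e = 85.5 − 87 = -1.5
x=40: ŷ = 17 + 2·40 = 97; e = 97.5 − 97 = 0.5
x=50: ŷ = 17 + 2·50 = 117; e = 117.8 − 117 = 0.8
x=55: ŷ = 17 + 2·55 = 127; e = 128.9 − 127 = 1.9
x=60: ŷ = 17 + 2·60 = 137; e = 138.7 − 137 = 1.7
x=65: ŷ = 17 + 2·65 = 147; e = 145.2 − 147 = -1.8
x=80: ŷ = 17 + 2·80 = 177; e = 176.9 − 177 = -0.1
x=85: ŷ = 17 + 2·85 = 187; e = 186.2 − 187 = -0.8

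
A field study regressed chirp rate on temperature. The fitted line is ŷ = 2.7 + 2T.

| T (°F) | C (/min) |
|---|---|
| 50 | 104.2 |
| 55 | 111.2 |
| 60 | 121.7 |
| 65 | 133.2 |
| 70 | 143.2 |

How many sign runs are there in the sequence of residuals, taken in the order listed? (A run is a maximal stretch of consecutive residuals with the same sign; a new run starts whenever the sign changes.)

3 runs

T=50: ŷ = 2.7 + 2·50 = 102.7; r = 104.2 − 102.7 = 1.5
T=55: ŷ = 2.7 + 2·55 = 112.7; r = 111.2 − 112.7 = -1.5
T=60: ŷ = 2.7 + 2·60 = 122.7; r = 121.7 − 122.7 = -1
T=65: ŷ = 2.7 + 2·65 = 132.7; r = 133.2 − 132.7 = 0.5
T=70: ŷ = 2.7 + 2·70 = 142.7; r = 143.2 − 142.7 = 0.5
Signs: + − − + +
Runs: +×1, −×2, +×2 → 3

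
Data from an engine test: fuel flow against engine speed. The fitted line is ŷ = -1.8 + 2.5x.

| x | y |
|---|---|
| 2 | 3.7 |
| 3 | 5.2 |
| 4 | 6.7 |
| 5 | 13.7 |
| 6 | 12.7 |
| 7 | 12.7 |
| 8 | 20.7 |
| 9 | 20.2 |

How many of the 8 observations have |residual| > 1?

4

x=2: ŷ = -1.8 + 2.5·2 = 3.2; r = 3.7 − 3.2 = 0.5
x=3: ŷ = -1.8 + 2.5·3 = 5.7; r = 5.2 − 5.7 = -0.5
x=4: ŷ = -1.8 + 2.5·4 = 8.2; r = 6.7 − 8.2 = -1.5
x=5: ŷ = -1.8 + 2.5·5 = 10.7; r = 13.7 − 10.7 = 3
x=6: ŷ = -1.8 + 2.5·6 = 13.2; r = 12.7 − 13.2 = -0.5
x=7: ŷ = -1.8 + 2.5·7 = 15.7; r = 12.7 − 15.7 = -3
x=8: ŷ = -1.8 + 2.5·8 = 18.2; r = 20.7 − 18.2 = 2.5
x=9: ŷ = -1.8 + 2.5·9 = 20.7; r = 20.2 − 20.7 = -0.5
|r| > 1: x=4 (|r|=1.5), x=5 (|r|=3), x=7 (|r|=3), x=8 (|r|=2.5) → 4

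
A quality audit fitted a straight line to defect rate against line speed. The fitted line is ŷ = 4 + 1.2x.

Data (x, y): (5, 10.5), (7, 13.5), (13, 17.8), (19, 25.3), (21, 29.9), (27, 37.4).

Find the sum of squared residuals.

x=5: ŷ = 4 + 1.2·5 = 10; r = 10.5 − 10 = 0.5
x=7: ŷ = 4 + 1.2·7 = 12.4; r = 13.5 − 12.4 = 1.1
x=13: ŷ = 4 + 1.2·13 = 19.6; r = 17.8 − 19.6 = -1.8
x=19: ŷ = 4 + 1.2·19 = 26.8; r = 25.3 − 26.8 = -1.5
x=21: ŷ = 4 + 1.2·21 = 29.2; r = 29.9 − 29.2 = 0.7
x=27: ŷ = 4 + 1.2·27 = 36.4; r = 37.4 − 36.4 = 1
SSE = 0.25 + 1.21 + 3.24 + 2.25 + 0.49 + 1 = 8.44

SSE = 8.44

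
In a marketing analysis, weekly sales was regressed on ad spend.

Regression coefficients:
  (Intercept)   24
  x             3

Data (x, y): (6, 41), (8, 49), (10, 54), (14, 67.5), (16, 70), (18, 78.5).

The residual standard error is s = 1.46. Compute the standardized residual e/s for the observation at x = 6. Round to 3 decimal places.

ŷ = 24 + 3·6 = 42
e = 41 − 42 = -1
e/s = -1 / 1.46 = -0.685

-0.685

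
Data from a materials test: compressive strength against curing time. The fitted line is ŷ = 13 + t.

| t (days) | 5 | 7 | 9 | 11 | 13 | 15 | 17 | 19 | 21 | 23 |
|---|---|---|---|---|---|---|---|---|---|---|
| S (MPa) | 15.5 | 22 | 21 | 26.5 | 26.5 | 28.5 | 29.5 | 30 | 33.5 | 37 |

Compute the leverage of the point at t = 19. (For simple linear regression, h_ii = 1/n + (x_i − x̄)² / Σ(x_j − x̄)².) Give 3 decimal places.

h = 0.176

t̄ = (5 + 7 + 9 + 11 + 13 + 15 + 17 + 19 + 21 + 23)/10 = 14
Σ(t − t̄)² = 81 + 49 + 25 + 9 + 1 + 1 + 9 + 25 + 49 + 81 = 330
h = 1/10 + (5)²/330 = 0.1 + 0.0757576 = 0.176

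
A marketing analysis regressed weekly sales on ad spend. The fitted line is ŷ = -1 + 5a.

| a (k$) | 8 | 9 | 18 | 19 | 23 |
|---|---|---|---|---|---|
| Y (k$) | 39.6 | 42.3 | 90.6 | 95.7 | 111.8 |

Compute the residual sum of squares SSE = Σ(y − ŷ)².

SSE = 13.54

a=8: ŷ = -1 + 5·8 = 39; r = 39.6 − 39 = 0.6
a=9: ŷ = -1 + 5·9 = 44; r = 42.3 − 44 = -1.7
a=18: ŷ = -1 + 5·18 = 89; r = 90.6 − 89 = 1.6
a=19: ŷ = -1 + 5·19 = 94; r = 95.7 − 94 = 1.7
a=23: ŷ = -1 + 5·23 = 114; r = 111.8 − 114 = -2.2
SSE = 0.36 + 2.89 + 2.56 + 2.89 + 4.84 = 13.54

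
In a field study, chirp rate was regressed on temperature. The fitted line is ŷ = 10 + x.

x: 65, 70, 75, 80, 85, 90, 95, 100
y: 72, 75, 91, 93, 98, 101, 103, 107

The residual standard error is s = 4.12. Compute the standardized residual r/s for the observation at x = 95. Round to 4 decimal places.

-0.4854

ŷ = 10 + 95 = 105
r = 103 − 105 = -2
r/s = -2 / 4.12 = -0.4854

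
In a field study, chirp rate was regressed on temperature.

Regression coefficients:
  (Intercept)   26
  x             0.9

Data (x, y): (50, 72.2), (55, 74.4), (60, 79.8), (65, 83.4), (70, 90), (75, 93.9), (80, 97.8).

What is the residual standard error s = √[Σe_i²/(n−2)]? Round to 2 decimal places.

x=50: ŷ = 26 + 0.9·50 = 71; e = 72.2 − 71 = 1.2
x=55: ŷ = 26 + 0.9·55 = 75.5; e = 74.4 − 75.5 = -1.1
x=60: ŷ = 26 + 0.9·60 = 80; e = 79.8 − 80 = -0.2
x=65: ŷ = 26 + 0.9·65 = 84.5; e = 83.4 − 84.5 = -1.1
x=70: ŷ = 26 + 0.9·70 = 89; e = 90 − 89 = 1
x=75: ŷ = 26 + 0.9·75 = 93.5; e = 93.9 − 93.5 = 0.4
x=80: ŷ = 26 + 0.9·80 = 98; e = 97.8 − 98 = -0.2
SSE = 1.44 + 1.21 + 0.04 + 1.21 + 1 + 0.16 + 0.04 = 5.1
s = √(5.1/5) = √1.02 ≈ 1.01

s = 1.01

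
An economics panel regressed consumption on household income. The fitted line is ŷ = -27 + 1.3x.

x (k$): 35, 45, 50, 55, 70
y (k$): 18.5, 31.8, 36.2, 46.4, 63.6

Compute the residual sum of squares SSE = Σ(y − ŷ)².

x=35: ŷ = -27 + 1.3·35 = 18.5; e = 18.5 − 18.5 = 0
x=45: ŷ = -27 + 1.3·45 = 31.5; e = 31.8 − 31.5 = 0.3
x=50: ŷ = -27 + 1.3·50 = 38; e = 36.2 − 38 = -1.8
x=55: ŷ = -27 + 1.3·55 = 44.5; e = 46.4 − 44.5 = 1.9
x=70: ŷ = -27 + 1.3·70 = 64; e = 63.6 − 64 = -0.4
SSE = 0 + 0.09 + 3.24 + 3.61 + 0.16 = 7.1

SSE = 7.1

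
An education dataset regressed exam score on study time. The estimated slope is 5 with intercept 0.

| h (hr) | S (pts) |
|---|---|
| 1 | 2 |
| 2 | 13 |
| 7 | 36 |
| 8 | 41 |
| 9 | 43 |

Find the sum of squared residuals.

SSE = 24

h=1: Ŝ = 5·1 = 5; r = 2 − 5 = -3
h=2: Ŝ = 5·2 = 10; r = 13 − 10 = 3
h=7: Ŝ = 5·7 = 35; r = 36 − 35 = 1
h=8: Ŝ = 5·8 = 40; r = 41 − 40 = 1
h=9: Ŝ = 5·9 = 45; r = 43 − 45 = -2
SSE = 9 + 9 + 1 + 1 + 4 = 24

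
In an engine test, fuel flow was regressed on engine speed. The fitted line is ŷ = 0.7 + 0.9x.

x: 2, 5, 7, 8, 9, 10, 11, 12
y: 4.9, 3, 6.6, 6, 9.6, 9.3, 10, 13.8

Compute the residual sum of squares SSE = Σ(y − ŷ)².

x=2: ŷ = 0.7 + 0.9·2 = 2.5; e = 4.9 − 2.5 = 2.4
x=5: ŷ = 0.7 + 0.9·5 = 5.2; e = 3 − 5.2 = -2.2
x=7: ŷ = 0.7 + 0.9·7 = 7; e = 6.6 − 7 = -0.4
x=8: ŷ = 0.7 + 0.9·8 = 7.9; e = 6 − 7.9 = -1.9
x=9: ŷ = 0.7 + 0.9·9 = 8.8; e = 9.6 − 8.8 = 0.8
x=10: ŷ = 0.7 + 0.9·10 = 9.7; e = 9.3 − 9.7 = -0.4
x=11: ŷ = 0.7 + 0.9·11 = 10.6; e = 10 − 10.6 = -0.6
x=12: ŷ = 0.7 + 0.9·12 = 11.5; e = 13.8 − 11.5 = 2.3
SSE = 5.76 + 4.84 + 0.16 + 3.61 + 0.64 + 0.16 + 0.36 + 5.29 = 20.82

SSE = 20.82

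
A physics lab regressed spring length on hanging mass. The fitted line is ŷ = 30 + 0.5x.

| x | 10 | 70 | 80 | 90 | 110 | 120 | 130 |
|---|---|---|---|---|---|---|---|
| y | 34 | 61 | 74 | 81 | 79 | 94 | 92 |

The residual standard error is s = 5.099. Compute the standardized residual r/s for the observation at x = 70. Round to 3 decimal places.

-0.784

ŷ = 30 + 0.5·70 = 65
r = 61 − 65 = -4
r/s = -4 / 5.099 = -0.784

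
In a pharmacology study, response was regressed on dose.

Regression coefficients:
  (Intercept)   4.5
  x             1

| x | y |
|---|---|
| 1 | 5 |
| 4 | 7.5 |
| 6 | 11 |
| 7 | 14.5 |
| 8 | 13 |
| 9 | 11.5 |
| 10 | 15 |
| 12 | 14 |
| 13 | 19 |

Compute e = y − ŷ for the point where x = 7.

ŷ = 4.5 + 7 = 11.5
e = 14.5 − 11.5 = 3

e = 3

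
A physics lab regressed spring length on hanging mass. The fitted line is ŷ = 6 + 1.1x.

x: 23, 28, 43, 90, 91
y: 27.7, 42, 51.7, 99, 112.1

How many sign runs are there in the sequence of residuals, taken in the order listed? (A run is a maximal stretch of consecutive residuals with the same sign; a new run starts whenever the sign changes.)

4 runs

x=23: ŷ = 6 + 1.1·23 = 31.3; e = 27.7 − 31.3 = -3.6
x=28: ŷ = 6 + 1.1·28 = 36.8; e = 42 − 36.8 = 5.2
x=43: ŷ = 6 + 1.1·43 = 53.3; e = 51.7 − 53.3 = -1.6
x=90: ŷ = 6 + 1.1·90 = 105; e = 99 − 105 = -6
x=91: ŷ = 6 + 1.1·91 = 106.1; e = 112.1 − 106.1 = 6
Signs: − + − − +
Runs: −×1, +×1, −×2, +×1 → 4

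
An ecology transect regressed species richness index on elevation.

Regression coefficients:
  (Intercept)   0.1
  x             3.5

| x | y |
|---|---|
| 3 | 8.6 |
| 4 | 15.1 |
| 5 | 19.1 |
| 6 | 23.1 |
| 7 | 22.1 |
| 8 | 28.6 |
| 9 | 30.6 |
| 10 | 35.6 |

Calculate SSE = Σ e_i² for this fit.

SSE = 19

x=3: ŷ = 0.1 + 3.5·3 = 10.6; e = 8.6 − 10.6 = -2
x=4: ŷ = 0.1 + 3.5·4 = 14.1; e = 15.1 − 14.1 = 1
x=5: ŷ = 0.1 + 3.5·5 = 17.6; e = 19.1 − 17.6 = 1.5
x=6: ŷ = 0.1 + 3.5·6 = 21.1; e = 23.1 − 21.1 = 2
x=7: ŷ = 0.1 + 3.5·7 = 24.6; e = 22.1 − 24.6 = -2.5
x=8: ŷ = 0.1 + 3.5·8 = 28.1; e = 28.6 − 28.1 = 0.5
x=9: ŷ = 0.1 + 3.5·9 = 31.6; e = 30.6 − 31.6 = -1
x=10: ŷ = 0.1 + 3.5·10 = 35.1; e = 35.6 − 35.1 = 0.5
SSE = 4 + 1 + 2.25 + 4 + 6.25 + 0.25 + 1 + 0.25 = 19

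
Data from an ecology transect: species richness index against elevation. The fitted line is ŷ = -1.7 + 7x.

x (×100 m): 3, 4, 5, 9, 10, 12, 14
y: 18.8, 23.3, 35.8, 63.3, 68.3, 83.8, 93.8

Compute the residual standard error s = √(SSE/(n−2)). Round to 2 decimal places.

s = 2.37

x=3: ŷ = -1.7 + 7·3 = 19.3; r = 18.8 − 19.3 = -0.5
x=4: ŷ = -1.7 + 7·4 = 26.3; r = 23.3 − 26.3 = -3
x=5: ŷ = -1.7 + 7·5 = 33.3; r = 35.8 − 33.3 = 2.5
x=9: ŷ = -1.7 + 7·9 = 61.3; r = 63.3 − 61.3 = 2
x=10: ŷ = -1.7 + 7·10 = 68.3; r = 68.3 − 68.3 = 0
x=12: ŷ = -1.7 + 7·12 = 82.3; r = 83.8 − 82.3 = 1.5
x=14: ŷ = -1.7 + 7·14 = 96.3; r = 93.8 − 96.3 = -2.5
SSE = 0.25 + 9 + 6.25 + 4 + 0 + 2.25 + 6.25 = 28
s = √(28/5) = √5.6 ≈ 2.37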